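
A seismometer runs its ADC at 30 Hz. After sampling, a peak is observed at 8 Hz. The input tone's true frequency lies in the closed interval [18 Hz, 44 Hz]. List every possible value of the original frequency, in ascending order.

22 Hz, 38 Hz

Frequencies that alias to 8 Hz are k·fs ± 8 Hz for integer k ≥ 0.
k=0: 8 Hz.
k=1: 22 Hz, 38 Hz.
k=2: 52 Hz, 68 Hz.
Within [18 Hz, 44 Hz]: 22 Hz, 38 Hz.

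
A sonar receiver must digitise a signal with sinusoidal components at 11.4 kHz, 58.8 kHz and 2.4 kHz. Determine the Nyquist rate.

117.6 kHz

Highest-frequency component: 58.8 kHz.
Nyquist rate = 2 × 58.8 kHz = 117.6 kHz.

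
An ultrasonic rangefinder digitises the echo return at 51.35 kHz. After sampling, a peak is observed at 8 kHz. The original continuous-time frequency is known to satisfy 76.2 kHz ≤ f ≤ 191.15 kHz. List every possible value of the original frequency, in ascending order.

Frequencies that alias to 8 kHz are k·fs ± 8 kHz for integer k ≥ 0.
k=0: 8 kHz.
k=1: 43.35 kHz, 59.35 kHz.
k=2: 94.7 kHz, 110.7 kHz.
k=3: 146.05 kHz, 162.05 kHz.
k=4: 197.4 kHz, 213.4 kHz.
Within [76.2 kHz, 191.15 kHz]: 94.7 kHz, 110.7 kHz, 146.05 kHz, 162.05 kHz.

94.7 kHz, 110.7 kHz, 146.05 kHz, 162.05 kHz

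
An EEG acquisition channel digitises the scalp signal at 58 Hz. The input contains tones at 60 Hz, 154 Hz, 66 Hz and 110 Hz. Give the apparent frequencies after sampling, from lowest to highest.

2 Hz, 6 Hz, 8 Hz, 20 Hz

fs/2 = 29 Hz.
60 Hz mod fs = 2 Hz.
2 Hz ≤ fs/2 = 29 Hz, appears at 2 Hz.
154 Hz mod fs = 38 Hz.
38 Hz > fs/2 = 29 Hz, folds to fs − 38 Hz = 20 Hz.
66 Hz mod fs = 8 Hz.
8 Hz ≤ fs/2 = 29 Hz, appears at 8 Hz.
110 Hz mod fs = 52 Hz.
52 Hz > fs/2 = 29 Hz, folds to fs − 52 Hz = 6 Hz.
Distinct values: {2 Hz, 6 Hz, 8 Hz, 20 Hz}.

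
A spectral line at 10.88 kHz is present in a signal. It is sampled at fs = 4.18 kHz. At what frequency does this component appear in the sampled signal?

10.88 kHz mod fs = 2.52 kHz.
2.52 kHz > fs/2 = 2.09 kHz, folds to fs − 2.52 kHz = 1.66 kHz.

1.66 kHz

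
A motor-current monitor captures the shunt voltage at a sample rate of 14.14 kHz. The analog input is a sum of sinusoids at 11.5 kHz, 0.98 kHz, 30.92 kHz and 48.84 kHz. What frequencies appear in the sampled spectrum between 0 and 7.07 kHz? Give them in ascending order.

fs/2 = 7.07 kHz.
11.5 kHz > fs/2 = 7.07 kHz, folds to fs − 11.5 kHz = 2.64 kHz.
0.98 kHz ≤ fs/2 = 7.07 kHz, passes unchanged.
30.92 kHz mod fs = 2.64 kHz.
2.64 kHz ≤ fs/2 = 7.07 kHz, appears at 2.64 kHz.
48.84 kHz mod fs = 6.42 kHz.
6.42 kHz ≤ fs/2 = 7.07 kHz, appears at 6.42 kHz.
Distinct values: {0.98 kHz, 2.64 kHz, 6.42 kHz}.

0.98 kHz, 2.64 kHz, 6.42 kHz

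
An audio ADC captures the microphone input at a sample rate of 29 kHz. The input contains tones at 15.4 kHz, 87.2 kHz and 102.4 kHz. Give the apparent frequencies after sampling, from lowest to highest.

fs/2 = 14.5 kHz.
15.4 kHz > fs/2 = 14.5 kHz, folds to fs − 15.4 kHz = 13.6 kHz.
87.2 kHz mod fs = 0.2 kHz.
0.2 kHz ≤ fs/2 = 14.5 kHz, appears at 0.2 kHz.
102.4 kHz mod fs = 15.4 kHz.
15.4 kHz > fs/2 = 14.5 kHz, folds to fs − 15.4 kHz = 13.6 kHz.
Distinct values: {0.2 kHz, 13.6 kHz}.

0.2 kHz, 13.6 kHz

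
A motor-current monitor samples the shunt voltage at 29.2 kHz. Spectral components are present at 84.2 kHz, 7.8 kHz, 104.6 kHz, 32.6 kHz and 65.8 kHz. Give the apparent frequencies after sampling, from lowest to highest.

fs/2 = 14.6 kHz.
84.2 kHz mod fs = 25.8 kHz.
25.8 kHz > fs/2 = 14.6 kHz, folds to fs − 25.8 kHz = 3.4 kHz.
7.8 kHz ≤ fs/2 = 14.6 kHz, passes unchanged.
104.6 kHz mod fs = 17 kHz.
17 kHz > fs/2 = 14.6 kHz, folds to fs − 17 kHz = 12.2 kHz.
32.6 kHz mod fs = 3.4 kHz.
3.4 kHz ≤ fs/2 = 14.6 kHz, appears at 3.4 kHz.
65.8 kHz mod fs = 7.4 kHz.
7.4 kHz ≤ fs/2 = 14.6 kHz, appears at 7.4 kHz.
Distinct values: {3.4 kHz, 7.4 kHz, 7.8 kHz, 12.2 kHz}.

3.4 kHz, 7.4 kHz, 7.8 kHz, 12.2 kHz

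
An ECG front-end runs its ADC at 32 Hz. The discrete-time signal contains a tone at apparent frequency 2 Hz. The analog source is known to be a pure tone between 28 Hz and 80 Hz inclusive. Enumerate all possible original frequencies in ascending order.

Frequencies that alias to 2 Hz are k·fs ± 2 Hz for integer k ≥ 0.
k=0: 2 Hz.
k=1: 30 Hz, 34 Hz.
k=2: 62 Hz, 66 Hz.
k=3: 94 Hz, 98 Hz.
Within [28 Hz, 80 Hz]: 30 Hz, 34 Hz, 62 Hz, 66 Hz.

30 Hz, 34 Hz, 62 Hz, 66 Hz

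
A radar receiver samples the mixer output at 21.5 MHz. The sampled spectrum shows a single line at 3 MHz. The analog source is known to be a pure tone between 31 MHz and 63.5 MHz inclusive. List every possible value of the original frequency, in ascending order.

Frequencies that alias to 3 MHz are k·fs ± 3 MHz for integer k ≥ 0.
k=0: 3 MHz.
k=1: 18.5 MHz, 24.5 MHz.
k=2: 40 MHz, 46 MHz.
k=3: 61.5 MHz, 67.5 MHz.
k=4: 83 MHz, 89 MHz.
Within [31 MHz, 63.5 MHz]: 40 MHz, 46 MHz, 61.5 MHz.

40 MHz, 46 MHz, 61.5 MHz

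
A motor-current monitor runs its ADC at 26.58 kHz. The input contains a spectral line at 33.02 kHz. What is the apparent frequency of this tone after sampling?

33.02 kHz mod fs = 6.44 kHz.
6.44 kHz ≤ fs/2 = 13.29 kHz, appears at 6.44 kHz.

6.44 kHz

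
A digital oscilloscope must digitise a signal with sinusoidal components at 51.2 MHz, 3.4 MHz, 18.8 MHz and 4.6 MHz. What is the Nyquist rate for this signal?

102.4 MHz

Highest-frequency component: 51.2 MHz.
Nyquist rate = 2 × 51.2 MHz = 102.4 MHz.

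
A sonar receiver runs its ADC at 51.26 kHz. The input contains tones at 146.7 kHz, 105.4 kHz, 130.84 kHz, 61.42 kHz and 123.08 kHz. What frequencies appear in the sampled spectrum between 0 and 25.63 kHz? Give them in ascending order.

2.88 kHz, 7.08 kHz, 10.16 kHz, 20.56 kHz, 22.94 kHz

fs/2 = 25.63 kHz.
146.7 kHz mod fs = 44.18 kHz.
44.18 kHz > fs/2 = 25.63 kHz, folds to fs − 44.18 kHz = 7.08 kHz.
105.4 kHz mod fs = 2.88 kHz.
2.88 kHz ≤ fs/2 = 25.63 kHz, appears at 2.88 kHz.
130.84 kHz mod fs = 28.32 kHz.
28.32 kHz > fs/2 = 25.63 kHz, folds to fs − 28.32 kHz = 22.94 kHz.
61.42 kHz mod fs = 10.16 kHz.
10.16 kHz ≤ fs/2 = 25.63 kHz, appears at 10.16 kHz.
123.08 kHz mod fs = 20.56 kHz.
20.56 kHz ≤ fs/2 = 25.63 kHz, appears at 20.56 kHz.
Distinct values: {2.88 kHz, 7.08 kHz, 10.16 kHz, 20.56 kHz, 22.94 kHz}.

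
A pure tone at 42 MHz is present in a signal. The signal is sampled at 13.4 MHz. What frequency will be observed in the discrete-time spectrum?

42 MHz mod fs = 1.8 MHz.
1.8 MHz ≤ fs/2 = 6.7 MHz, appears at 1.8 MHz.

1.8 MHz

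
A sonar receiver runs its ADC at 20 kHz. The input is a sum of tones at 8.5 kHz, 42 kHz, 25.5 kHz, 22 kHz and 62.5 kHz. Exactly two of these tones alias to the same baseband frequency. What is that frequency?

fs/2 = 10 kHz.
8.5 kHz ≤ fs/2 = 10 kHz, passes unchanged.
42 kHz mod fs = 2 kHz.
2 kHz ≤ fs/2 = 10 kHz, appears at 2 kHz.
25.5 kHz mod fs = 5.5 kHz.
5.5 kHz ≤ fs/2 = 10 kHz, appears at 5.5 kHz.
22 kHz mod fs = 2 kHz.
2 kHz ≤ fs/2 = 10 kHz, appears at 2 kHz.
62.5 kHz mod fs = 2.5 kHz.
2.5 kHz ≤ fs/2 = 10 kHz, appears at 2.5 kHz.
22 kHz and 42 kHz both map to 2 kHz.

2 kHz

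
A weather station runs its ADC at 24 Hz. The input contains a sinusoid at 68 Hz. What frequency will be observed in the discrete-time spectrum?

4 Hz

68 Hz mod fs = 20 Hz.
20 Hz > fs/2 = 12 Hz, folds to fs − 20 Hz = 4 Hz.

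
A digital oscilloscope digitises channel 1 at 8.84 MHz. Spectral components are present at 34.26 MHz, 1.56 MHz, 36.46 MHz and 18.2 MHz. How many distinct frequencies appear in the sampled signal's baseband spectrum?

3

fs/2 = 4.42 MHz.
34.26 MHz mod fs = 7.74 MHz.
7.74 MHz > fs/2 = 4.42 MHz, folds to fs − 7.74 MHz = 1.1 MHz.
1.56 MHz ≤ fs/2 = 4.42 MHz, passes unchanged.
36.46 MHz mod fs = 1.1 MHz.
1.1 MHz ≤ fs/2 = 4.42 MHz, appears at 1.1 MHz.
18.2 MHz mod fs = 0.52 MHz.
0.52 MHz ≤ fs/2 = 4.42 MHz, appears at 0.52 MHz.
Distinct values: {0.52 MHz, 1.1 MHz, 1.56 MHz} → 3.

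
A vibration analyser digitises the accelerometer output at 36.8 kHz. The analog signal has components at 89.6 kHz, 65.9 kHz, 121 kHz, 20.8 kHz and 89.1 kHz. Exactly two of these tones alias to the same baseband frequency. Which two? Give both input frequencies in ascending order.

20.8 kHz, 89.6 kHz

fs/2 = 18.4 kHz.
89.6 kHz mod fs = 16 kHz.
16 kHz ≤ fs/2 = 18.4 kHz, appears at 16 kHz.
65.9 kHz mod fs = 29.1 kHz.
29.1 kHz > fs/2 = 18.4 kHz, folds to fs − 29.1 kHz = 7.7 kHz.
121 kHz mod fs = 10.6 kHz.
10.6 kHz ≤ fs/2 = 18.4 kHz, appears at 10.6 kHz.
20.8 kHz > fs/2 = 18.4 kHz, folds to fs − 20.8 kHz = 16 kHz.
89.1 kHz mod fs = 15.5 kHz.
15.5 kHz ≤ fs/2 = 18.4 kHz, appears at 15.5 kHz.
20.8 kHz and 89.6 kHz both map to 16 kHz.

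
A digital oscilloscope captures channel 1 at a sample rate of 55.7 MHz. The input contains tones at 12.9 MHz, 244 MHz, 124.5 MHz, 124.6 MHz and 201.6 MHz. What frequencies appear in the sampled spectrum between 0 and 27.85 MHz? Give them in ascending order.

12.9 MHz, 13.1 MHz, 13.2 MHz, 21.2 MHz

fs/2 = 27.85 MHz.
12.9 MHz ≤ fs/2 = 27.85 MHz, passes unchanged.
244 MHz mod fs = 21.2 MHz.
21.2 MHz ≤ fs/2 = 27.85 MHz, appears at 21.2 MHz.
124.5 MHz mod fs = 13.1 MHz.
13.1 MHz ≤ fs/2 = 27.85 MHz, appears at 13.1 MHz.
124.6 MHz mod fs = 13.2 MHz.
13.2 MHz ≤ fs/2 = 27.85 MHz, appears at 13.2 MHz.
201.6 MHz mod fs = 34.5 MHz.
34.5 MHz > fs/2 = 27.85 MHz, folds to fs − 34.5 MHz = 21.2 MHz.
Distinct values: {12.9 MHz, 13.1 MHz, 13.2 MHz, 21.2 MHz}.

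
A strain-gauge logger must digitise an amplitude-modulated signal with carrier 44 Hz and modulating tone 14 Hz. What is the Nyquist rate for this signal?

116 Hz

AM sidebands sit at fc ± fm = 30 Hz and 58 Hz.
Highest-frequency component: 58 Hz.
Nyquist rate = 2 × 58 Hz = 116 Hz.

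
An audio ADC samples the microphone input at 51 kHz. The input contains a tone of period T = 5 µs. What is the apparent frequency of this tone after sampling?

4 kHz

T = 5 µs → f = 1/T = 200 kHz.
200 kHz mod fs = 47 kHz.
47 kHz > fs/2 = 25.5 kHz, folds to fs − 47 kHz = 4 kHz.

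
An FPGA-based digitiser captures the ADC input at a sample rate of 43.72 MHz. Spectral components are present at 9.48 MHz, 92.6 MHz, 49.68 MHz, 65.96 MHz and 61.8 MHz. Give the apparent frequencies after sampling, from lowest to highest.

5.16 MHz, 5.96 MHz, 9.48 MHz, 18.08 MHz, 21.48 MHz

fs/2 = 21.86 MHz.
9.48 MHz ≤ fs/2 = 21.86 MHz, passes unchanged.
92.6 MHz mod fs = 5.16 MHz.
5.16 MHz ≤ fs/2 = 21.86 MHz, appears at 5.16 MHz.
49.68 MHz mod fs = 5.96 MHz.
5.96 MHz ≤ fs/2 = 21.86 MHz, appears at 5.96 MHz.
65.96 MHz mod fs = 22.24 MHz.
22.24 MHz > fs/2 = 21.86 MHz, folds to fs − 22.24 MHz = 21.48 MHz.
61.8 MHz mod fs = 18.08 MHz.
18.08 MHz ≤ fs/2 = 21.86 MHz, appears at 18.08 MHz.
Distinct values: {5.16 MHz, 5.96 MHz, 9.48 MHz, 18.08 MHz, 21.48 MHz}.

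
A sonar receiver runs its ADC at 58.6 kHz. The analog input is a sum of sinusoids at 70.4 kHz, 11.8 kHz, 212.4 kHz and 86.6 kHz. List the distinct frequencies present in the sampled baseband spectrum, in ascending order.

11.8 kHz, 22 kHz, 28 kHz

fs/2 = 29.3 kHz.
70.4 kHz mod fs = 11.8 kHz.
11.8 kHz ≤ fs/2 = 29.3 kHz, appears at 11.8 kHz.
11.8 kHz ≤ fs/2 = 29.3 kHz, passes unchanged.
212.4 kHz mod fs = 36.6 kHz.
36.6 kHz > fs/2 = 29.3 kHz, folds to fs − 36.6 kHz = 22 kHz.
86.6 kHz mod fs = 28 kHz.
28 kHz ≤ fs/2 = 29.3 kHz, appears at 28 kHz.
Distinct values: {11.8 kHz, 22 kHz, 28 kHz}.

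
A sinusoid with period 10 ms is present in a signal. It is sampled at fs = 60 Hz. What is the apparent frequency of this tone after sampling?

T = 10 ms → f = 1/T = 100 Hz.
100 Hz mod fs = 40 Hz.
40 Hz > fs/2 = 30 Hz, folds to fs − 40 Hz = 20 Hz.

20 Hz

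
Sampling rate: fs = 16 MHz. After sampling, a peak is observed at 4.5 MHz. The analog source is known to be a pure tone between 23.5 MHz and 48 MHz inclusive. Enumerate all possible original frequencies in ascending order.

27.5 MHz, 36.5 MHz, 43.5 MHz

Frequencies that alias to 4.5 MHz are k·fs ± 4.5 MHz for integer k ≥ 0.
k=0: 4.5 MHz.
k=1: 11.5 MHz, 20.5 MHz.
k=2: 27.5 MHz, 36.5 MHz.
k=3: 43.5 MHz, 52.5 MHz.
k=4: 59.5 MHz, 68.5 MHz.
Within [23.5 MHz, 48 MHz]: 27.5 MHz, 36.5 MHz, 43.5 MHz.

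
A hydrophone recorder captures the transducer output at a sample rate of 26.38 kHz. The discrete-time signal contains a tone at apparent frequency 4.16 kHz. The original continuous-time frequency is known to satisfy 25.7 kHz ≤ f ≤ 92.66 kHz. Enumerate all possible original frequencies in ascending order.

30.54 kHz, 48.6 kHz, 56.92 kHz, 74.98 kHz, 83.3 kHz

Frequencies that alias to 4.16 kHz are k·fs ± 4.16 kHz for integer k ≥ 0.
k=0: 4.16 kHz.
k=1: 22.22 kHz, 30.54 kHz.
k=2: 48.6 kHz, 56.92 kHz.
k=3: 74.98 kHz, 83.3 kHz.
k=4: 101.36 kHz, 109.68 kHz.
Within [25.7 kHz, 92.66 kHz]: 30.54 kHz, 48.6 kHz, 56.92 kHz, 74.98 kHz, 83.3 kHz.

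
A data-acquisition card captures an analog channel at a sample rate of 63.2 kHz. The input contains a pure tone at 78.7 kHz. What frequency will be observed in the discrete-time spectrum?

15.5 kHz

78.7 kHz mod fs = 15.5 kHz.
15.5 kHz ≤ fs/2 = 31.6 kHz, appears at 15.5 kHz.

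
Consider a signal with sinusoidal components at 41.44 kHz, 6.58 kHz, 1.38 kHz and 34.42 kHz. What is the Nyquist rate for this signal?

Highest-frequency component: 41.44 kHz.
Nyquist rate = 2 × 41.44 kHz = 82.88 kHz.

82.88 kHz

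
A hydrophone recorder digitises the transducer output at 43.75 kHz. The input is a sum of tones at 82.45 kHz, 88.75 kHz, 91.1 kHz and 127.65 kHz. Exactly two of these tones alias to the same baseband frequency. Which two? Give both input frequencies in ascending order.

fs/2 = 21.875 kHz.
82.45 kHz mod fs = 38.7 kHz.
38.7 kHz > fs/2 = 21.875 kHz, folds to fs − 38.7 kHz = 5.05 kHz.
88.75 kHz mod fs = 1.25 kHz.
1.25 kHz ≤ fs/2 = 21.875 kHz, appears at 1.25 kHz.
91.1 kHz mod fs = 3.6 kHz.
3.6 kHz ≤ fs/2 = 21.875 kHz, appears at 3.6 kHz.
127.65 kHz mod fs = 40.15 kHz.
40.15 kHz > fs/2 = 21.875 kHz, folds to fs − 40.15 kHz = 3.6 kHz.
91.1 kHz and 127.65 kHz both map to 3.6 kHz.

91.1 kHz, 127.65 kHz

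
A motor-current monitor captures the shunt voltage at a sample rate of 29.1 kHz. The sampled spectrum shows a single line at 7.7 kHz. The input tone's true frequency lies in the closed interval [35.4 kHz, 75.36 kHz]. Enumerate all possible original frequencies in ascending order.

36.8 kHz, 50.5 kHz, 65.9 kHz

Frequencies that alias to 7.7 kHz are k·fs ± 7.7 kHz for integer k ≥ 0.
k=0: 7.7 kHz.
k=1: 21.4 kHz, 36.8 kHz.
k=2: 50.5 kHz, 65.9 kHz.
k=3: 79.6 kHz, 95 kHz.
Within [35.4 kHz, 75.36 kHz]: 36.8 kHz, 50.5 kHz, 65.9 kHz.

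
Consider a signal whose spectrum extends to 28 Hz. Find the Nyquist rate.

56 Hz

Nyquist rate = 2 × 28 Hz = 56 Hz.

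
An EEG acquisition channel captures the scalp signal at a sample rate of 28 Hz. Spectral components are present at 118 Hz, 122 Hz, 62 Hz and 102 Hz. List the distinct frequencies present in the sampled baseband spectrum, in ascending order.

6 Hz, 10 Hz

fs/2 = 14 Hz.
118 Hz mod fs = 6 Hz.
6 Hz ≤ fs/2 = 14 Hz, appears at 6 Hz.
122 Hz mod fs = 10 Hz.
10 Hz ≤ fs/2 = 14 Hz, appears at 10 Hz.
62 Hz mod fs = 6 Hz.
6 Hz ≤ fs/2 = 14 Hz, appears at 6 Hz.
102 Hz mod fs = 18 Hz.
18 Hz > fs/2 = 14 Hz, folds to fs − 18 Hz = 10 Hz.
Distinct values: {6 Hz, 10 Hz}.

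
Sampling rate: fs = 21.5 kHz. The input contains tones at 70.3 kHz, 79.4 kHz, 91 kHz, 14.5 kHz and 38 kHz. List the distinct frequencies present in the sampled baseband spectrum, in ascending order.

5 kHz, 5.8 kHz, 6.6 kHz, 7 kHz

fs/2 = 10.75 kHz.
70.3 kHz mod fs = 5.8 kHz.
5.8 kHz ≤ fs/2 = 10.75 kHz, appears at 5.8 kHz.
79.4 kHz mod fs = 14.9 kHz.
14.9 kHz > fs/2 = 10.75 kHz, folds to fs − 14.9 kHz = 6.6 kHz.
91 kHz mod fs = 5 kHz.
5 kHz ≤ fs/2 = 10.75 kHz, appears at 5 kHz.
14.5 kHz > fs/2 = 10.75 kHz, folds to fs − 14.5 kHz = 7 kHz.
38 kHz mod fs = 16.5 kHz.
16.5 kHz > fs/2 = 10.75 kHz, folds to fs − 16.5 kHz = 5 kHz.
Distinct values: {5 kHz, 5.8 kHz, 6.6 kHz, 7 kHz}.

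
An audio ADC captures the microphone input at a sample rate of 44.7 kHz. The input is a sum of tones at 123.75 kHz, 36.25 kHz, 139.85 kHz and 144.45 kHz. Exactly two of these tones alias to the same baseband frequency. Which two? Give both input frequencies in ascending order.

123.75 kHz, 144.45 kHz

fs/2 = 22.35 kHz.
123.75 kHz mod fs = 34.35 kHz.
34.35 kHz > fs/2 = 22.35 kHz, folds to fs − 34.35 kHz = 10.35 kHz.
36.25 kHz > fs/2 = 22.35 kHz, folds to fs − 36.25 kHz = 8.45 kHz.
139.85 kHz mod fs = 5.75 kHz.
5.75 kHz ≤ fs/2 = 22.35 kHz, appears at 5.75 kHz.
144.45 kHz mod fs = 10.35 kHz.
10.35 kHz ≤ fs/2 = 22.35 kHz, appears at 10.35 kHz.
123.75 kHz and 144.45 kHz both map to 10.35 kHz.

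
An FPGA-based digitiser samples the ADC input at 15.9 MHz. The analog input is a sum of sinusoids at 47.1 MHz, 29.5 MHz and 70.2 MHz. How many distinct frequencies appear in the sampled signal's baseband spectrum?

fs/2 = 7.95 MHz.
47.1 MHz mod fs = 15.3 MHz.
15.3 MHz > fs/2 = 7.95 MHz, folds to fs − 15.3 MHz = 0.6 MHz.
29.5 MHz mod fs = 13.6 MHz.
13.6 MHz > fs/2 = 7.95 MHz, folds to fs − 13.6 MHz = 2.3 MHz.
70.2 MHz mod fs = 6.6 MHz.
6.6 MHz ≤ fs/2 = 7.95 MHz, appears at 6.6 MHz.
Distinct values: {0.6 MHz, 2.3 MHz, 6.6 MHz} → 3.

3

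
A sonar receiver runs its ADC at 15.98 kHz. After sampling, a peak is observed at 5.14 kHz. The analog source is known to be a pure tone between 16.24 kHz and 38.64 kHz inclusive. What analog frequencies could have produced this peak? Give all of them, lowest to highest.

Frequencies that alias to 5.14 kHz are k·fs ± 5.14 kHz for integer k ≥ 0.
k=0: 5.14 kHz.
k=1: 10.84 kHz, 21.12 kHz.
k=2: 26.82 kHz, 37.1 kHz.
k=3: 42.8 kHz, 53.08 kHz.
Within [16.24 kHz, 38.64 kHz]: 21.12 kHz, 26.82 kHz, 37.1 kHz.

21.12 kHz, 26.82 kHz, 37.1 kHz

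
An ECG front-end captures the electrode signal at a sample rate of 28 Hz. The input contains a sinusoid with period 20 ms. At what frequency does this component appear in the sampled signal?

6 Hz

T = 20 ms → f = 1/T = 50 Hz.
50 Hz mod fs = 22 Hz.
22 Hz > fs/2 = 14 Hz, folds to fs − 22 Hz = 6 Hz.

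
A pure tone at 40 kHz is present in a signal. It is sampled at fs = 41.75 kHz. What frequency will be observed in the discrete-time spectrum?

1.75 kHz

40 kHz > fs/2 = 20.875 kHz, folds to fs − 40 kHz = 1.75 kHz.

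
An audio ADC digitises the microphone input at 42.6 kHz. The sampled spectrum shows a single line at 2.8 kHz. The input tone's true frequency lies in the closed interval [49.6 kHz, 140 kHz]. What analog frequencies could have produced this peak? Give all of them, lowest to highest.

82.4 kHz, 88 kHz, 125 kHz, 130.6 kHz

Frequencies that alias to 2.8 kHz are k·fs ± 2.8 kHz for integer k ≥ 0.
k=0: 2.8 kHz.
k=1: 39.8 kHz, 45.4 kHz.
k=2: 82.4 kHz, 88 kHz.
k=3: 125 kHz, 130.6 kHz.
k=4: 167.6 kHz, 173.2 kHz.
Within [49.6 kHz, 140 kHz]: 82.4 kHz, 88 kHz, 125 kHz, 130.6 kHz.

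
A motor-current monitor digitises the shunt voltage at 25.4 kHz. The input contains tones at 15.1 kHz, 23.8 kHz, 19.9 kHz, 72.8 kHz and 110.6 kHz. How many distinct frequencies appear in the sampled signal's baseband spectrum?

fs/2 = 12.7 kHz.
15.1 kHz > fs/2 = 12.7 kHz, folds to fs − 15.1 kHz = 10.3 kHz.
23.8 kHz > fs/2 = 12.7 kHz, folds to fs − 23.8 kHz = 1.6 kHz.
19.9 kHz > fs/2 = 12.7 kHz, folds to fs − 19.9 kHz = 5.5 kHz.
72.8 kHz mod fs = 22 kHz.
22 kHz > fs/2 = 12.7 kHz, folds to fs − 22 kHz = 3.4 kHz.
110.6 kHz mod fs = 9 kHz.
9 kHz ≤ fs/2 = 12.7 kHz, appears at 9 kHz.
Distinct values: {1.6 kHz, 3.4 kHz, 5.5 kHz, 9 kHz, 10.3 kHz} → 5.

5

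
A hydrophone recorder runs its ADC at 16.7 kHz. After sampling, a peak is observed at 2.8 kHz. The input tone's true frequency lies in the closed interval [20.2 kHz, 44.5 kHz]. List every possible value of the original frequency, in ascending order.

30.6 kHz, 36.2 kHz

Frequencies that alias to 2.8 kHz are k·fs ± 2.8 kHz for integer k ≥ 0.
k=0: 2.8 kHz.
k=1: 13.9 kHz, 19.5 kHz.
k=2: 30.6 kHz, 36.2 kHz.
k=3: 47.3 kHz, 52.9 kHz.
Within [20.2 kHz, 44.5 kHz]: 30.6 kHz, 36.2 kHz.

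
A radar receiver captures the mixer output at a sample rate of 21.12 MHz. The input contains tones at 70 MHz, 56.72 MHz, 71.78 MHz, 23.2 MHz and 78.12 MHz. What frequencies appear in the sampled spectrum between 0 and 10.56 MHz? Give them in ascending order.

2.08 MHz, 6.36 MHz, 6.64 MHz, 8.42 MHz

fs/2 = 10.56 MHz.
70 MHz mod fs = 6.64 MHz.
6.64 MHz ≤ fs/2 = 10.56 MHz, appears at 6.64 MHz.
56.72 MHz mod fs = 14.48 MHz.
14.48 MHz > fs/2 = 10.56 MHz, folds to fs − 14.48 MHz = 6.64 MHz.
71.78 MHz mod fs = 8.42 MHz.
8.42 MHz ≤ fs/2 = 10.56 MHz, appears at 8.42 MHz.
23.2 MHz mod fs = 2.08 MHz.
2.08 MHz ≤ fs/2 = 10.56 MHz, appears at 2.08 MHz.
78.12 MHz mod fs = 14.76 MHz.
14.76 MHz > fs/2 = 10.56 MHz, folds to fs − 14.76 MHz = 6.36 MHz.
Distinct values: {2.08 MHz, 6.36 MHz, 6.64 MHz, 8.42 MHz}.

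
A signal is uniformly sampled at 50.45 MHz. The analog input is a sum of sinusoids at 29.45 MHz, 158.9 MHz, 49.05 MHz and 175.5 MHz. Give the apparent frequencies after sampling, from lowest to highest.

1.4 MHz, 7.55 MHz, 21 MHz, 24.15 MHz

fs/2 = 25.225 MHz.
29.45 MHz > fs/2 = 25.225 MHz, folds to fs − 29.45 MHz = 21 MHz.
158.9 MHz mod fs = 7.55 MHz.
7.55 MHz ≤ fs/2 = 25.225 MHz, appears at 7.55 MHz.
49.05 MHz > fs/2 = 25.225 MHz, folds to fs − 49.05 MHz = 1.4 MHz.
175.5 MHz mod fs = 24.15 MHz.
24.15 MHz ≤ fs/2 = 25.225 MHz, appears at 24.15 MHz.
Distinct values: {1.4 MHz, 7.55 MHz, 21 MHz, 24.15 MHz}.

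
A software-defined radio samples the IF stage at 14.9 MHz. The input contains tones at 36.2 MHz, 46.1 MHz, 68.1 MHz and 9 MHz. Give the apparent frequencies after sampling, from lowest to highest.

1.4 MHz, 5.9 MHz, 6.4 MHz

fs/2 = 7.45 MHz.
36.2 MHz mod fs = 6.4 MHz.
6.4 MHz ≤ fs/2 = 7.45 MHz, appears at 6.4 MHz.
46.1 MHz mod fs = 1.4 MHz.
1.4 MHz ≤ fs/2 = 7.45 MHz, appears at 1.4 MHz.
68.1 MHz mod fs = 8.5 MHz.
8.5 MHz > fs/2 = 7.45 MHz, folds to fs − 8.5 MHz = 6.4 MHz.
9 MHz > fs/2 = 7.45 MHz, folds to fs − 9 MHz = 5.9 MHz.
Distinct values: {1.4 MHz, 5.9 MHz, 6.4 MHz}.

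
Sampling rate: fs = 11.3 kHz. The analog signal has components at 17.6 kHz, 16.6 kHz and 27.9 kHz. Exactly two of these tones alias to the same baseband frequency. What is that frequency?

5.3 kHz

fs/2 = 5.65 kHz.
17.6 kHz mod fs = 6.3 kHz.
6.3 kHz > fs/2 = 5.65 kHz, folds to fs − 6.3 kHz = 5 kHz.
16.6 kHz mod fs = 5.3 kHz.
5.3 kHz ≤ fs/2 = 5.65 kHz, appears at 5.3 kHz.
27.9 kHz mod fs = 5.3 kHz.
5.3 kHz ≤ fs/2 = 5.65 kHz, appears at 5.3 kHz.
16.6 kHz and 27.9 kHz both map to 5.3 kHz.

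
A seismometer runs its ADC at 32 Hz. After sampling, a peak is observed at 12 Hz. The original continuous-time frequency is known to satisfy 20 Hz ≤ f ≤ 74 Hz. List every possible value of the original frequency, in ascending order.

Frequencies that alias to 12 Hz are k·fs ± 12 Hz for integer k ≥ 0.
k=0: 12 Hz.
k=1: 20 Hz, 44 Hz.
k=2: 52 Hz, 76 Hz.
k=3: 84 Hz, 108 Hz.
Within [20 Hz, 74 Hz]: 20 Hz, 44 Hz, 52 Hz.

20 Hz, 44 Hz, 52 Hz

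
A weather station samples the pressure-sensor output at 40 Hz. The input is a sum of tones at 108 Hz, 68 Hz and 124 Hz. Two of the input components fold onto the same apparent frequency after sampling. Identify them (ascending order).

fs/2 = 20 Hz.
108 Hz mod fs = 28 Hz.
28 Hz > fs/2 = 20 Hz, folds to fs − 28 Hz = 12 Hz.
68 Hz mod fs = 28 Hz.
28 Hz > fs/2 = 20 Hz, folds to fs − 28 Hz = 12 Hz.
124 Hz mod fs = 4 Hz.
4 Hz ≤ fs/2 = 20 Hz, appears at 4 Hz.
68 Hz and 108 Hz both map to 12 Hz.

68 Hz, 108 Hz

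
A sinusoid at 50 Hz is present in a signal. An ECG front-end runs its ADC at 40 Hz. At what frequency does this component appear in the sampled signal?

10 Hz

50 Hz mod fs = 10 Hz.
10 Hz ≤ fs/2 = 20 Hz, appears at 10 Hz.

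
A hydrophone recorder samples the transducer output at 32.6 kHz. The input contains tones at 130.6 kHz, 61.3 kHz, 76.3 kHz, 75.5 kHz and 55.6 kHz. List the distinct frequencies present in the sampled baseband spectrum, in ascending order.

0.2 kHz, 3.9 kHz, 9.6 kHz, 10.3 kHz, 11.1 kHz

fs/2 = 16.3 kHz.
130.6 kHz mod fs = 0.2 kHz.
0.2 kHz ≤ fs/2 = 16.3 kHz, appears at 0.2 kHz.
61.3 kHz mod fs = 28.7 kHz.
28.7 kHz > fs/2 = 16.3 kHz, folds to fs − 28.7 kHz = 3.9 kHz.
76.3 kHz mod fs = 11.1 kHz.
11.1 kHz ≤ fs/2 = 16.3 kHz, appears at 11.1 kHz.
75.5 kHz mod fs = 10.3 kHz.
10.3 kHz ≤ fs/2 = 16.3 kHz, appears at 10.3 kHz.
55.6 kHz mod fs = 23 kHz.
23 kHz > fs/2 = 16.3 kHz, folds to fs − 23 kHz = 9.6 kHz.
Distinct values: {0.2 kHz, 3.9 kHz, 9.6 kHz, 10.3 kHz, 11.1 kHz}.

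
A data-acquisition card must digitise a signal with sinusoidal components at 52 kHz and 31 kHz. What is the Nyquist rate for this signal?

Highest-frequency component: 52 kHz.
Nyquist rate = 2 × 52 kHz = 104 kHz.

104 kHz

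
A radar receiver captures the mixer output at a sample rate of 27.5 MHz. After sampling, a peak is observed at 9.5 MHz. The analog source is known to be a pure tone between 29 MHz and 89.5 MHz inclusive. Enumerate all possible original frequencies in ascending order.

Frequencies that alias to 9.5 MHz are k·fs ± 9.5 MHz for integer k ≥ 0.
k=0: 9.5 MHz.
k=1: 18 MHz, 37 MHz.
k=2: 45.5 MHz, 64.5 MHz.
k=3: 73 MHz, 92 MHz.
k=4: 100.5 MHz, 119.5 MHz.
Within [29 MHz, 89.5 MHz]: 37 MHz, 45.5 MHz, 64.5 MHz, 73 MHz.

37 MHz, 45.5 MHz, 64.5 MHz, 73 MHz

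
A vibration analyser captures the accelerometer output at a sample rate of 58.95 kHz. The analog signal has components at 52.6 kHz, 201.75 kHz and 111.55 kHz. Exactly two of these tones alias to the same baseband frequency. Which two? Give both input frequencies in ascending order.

fs/2 = 29.475 kHz.
52.6 kHz > fs/2 = 29.475 kHz, folds to fs − 52.6 kHz = 6.35 kHz.
201.75 kHz mod fs = 24.9 kHz.
24.9 kHz ≤ fs/2 = 29.475 kHz, appears at 24.9 kHz.
111.55 kHz mod fs = 52.6 kHz.
52.6 kHz > fs/2 = 29.475 kHz, folds to fs − 52.6 kHz = 6.35 kHz.
52.6 kHz and 111.55 kHz both map to 6.35 kHz.

52.6 kHz, 111.55 kHz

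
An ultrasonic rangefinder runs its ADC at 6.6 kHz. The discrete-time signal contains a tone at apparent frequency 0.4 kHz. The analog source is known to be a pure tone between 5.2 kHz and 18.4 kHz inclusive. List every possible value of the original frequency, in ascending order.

Frequencies that alias to 0.4 kHz are k·fs ± 0.4 kHz for integer k ≥ 0.
k=0: 0.4 kHz.
k=1: 6.2 kHz, 7 kHz.
k=2: 12.8 kHz, 13.6 kHz.
k=3: 19.4 kHz, 20.2 kHz.
Within [5.2 kHz, 18.4 kHz]: 6.2 kHz, 7 kHz, 12.8 kHz, 13.6 kHz.

6.2 kHz, 7 kHz, 12.8 kHz, 13.6 kHz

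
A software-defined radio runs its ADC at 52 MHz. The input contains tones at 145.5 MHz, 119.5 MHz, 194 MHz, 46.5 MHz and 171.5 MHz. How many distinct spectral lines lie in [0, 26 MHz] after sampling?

fs/2 = 26 MHz.
145.5 MHz mod fs = 41.5 MHz.
41.5 MHz > fs/2 = 26 MHz, folds to fs − 41.5 MHz = 10.5 MHz.
119.5 MHz mod fs = 15.5 MHz.
15.5 MHz ≤ fs/2 = 26 MHz, appears at 15.5 MHz.
194 MHz mod fs = 38 MHz.
38 MHz > fs/2 = 26 MHz, folds to fs − 38 MHz = 14 MHz.
46.5 MHz > fs/2 = 26 MHz, folds to fs − 46.5 MHz = 5.5 MHz.
171.5 MHz mod fs = 15.5 MHz.
15.5 MHz ≤ fs/2 = 26 MHz, appears at 15.5 MHz.
Distinct values: {5.5 MHz, 10.5 MHz, 14 MHz, 15.5 MHz} → 4.

4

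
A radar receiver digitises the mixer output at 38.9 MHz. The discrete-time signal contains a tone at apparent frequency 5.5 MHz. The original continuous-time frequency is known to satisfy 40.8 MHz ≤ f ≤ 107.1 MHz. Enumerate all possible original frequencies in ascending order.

Frequencies that alias to 5.5 MHz are k·fs ± 5.5 MHz for integer k ≥ 0.
k=0: 5.5 MHz.
k=1: 33.4 MHz, 44.4 MHz.
k=2: 72.3 MHz, 83.3 MHz.
k=3: 111.2 MHz, 122.2 MHz.
Within [40.8 MHz, 107.1 MHz]: 44.4 MHz, 72.3 MHz, 83.3 MHz.

44.4 MHz, 72.3 MHz, 83.3 MHz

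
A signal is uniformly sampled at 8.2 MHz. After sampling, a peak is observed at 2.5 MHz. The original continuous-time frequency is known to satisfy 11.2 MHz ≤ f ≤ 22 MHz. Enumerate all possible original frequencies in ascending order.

13.9 MHz, 18.9 MHz

Frequencies that alias to 2.5 MHz are k·fs ± 2.5 MHz for integer k ≥ 0.
k=0: 2.5 MHz.
k=1: 5.7 MHz, 10.7 MHz.
k=2: 13.9 MHz, 18.9 MHz.
k=3: 22.1 MHz, 27.1 MHz.
Within [11.2 MHz, 22 MHz]: 13.9 MHz, 18.9 MHz.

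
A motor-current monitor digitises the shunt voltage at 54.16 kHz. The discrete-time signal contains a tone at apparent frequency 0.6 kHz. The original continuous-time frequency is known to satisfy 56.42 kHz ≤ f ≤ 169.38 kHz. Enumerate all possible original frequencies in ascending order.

107.72 kHz, 108.92 kHz, 161.88 kHz, 163.08 kHz

Frequencies that alias to 0.6 kHz are k·fs ± 0.6 kHz for integer k ≥ 0.
k=0: 0.6 kHz.
k=1: 53.56 kHz, 54.76 kHz.
k=2: 107.72 kHz, 108.92 kHz.
k=3: 161.88 kHz, 163.08 kHz.
k=4: 216.04 kHz, 217.24 kHz.
Within [56.42 kHz, 169.38 kHz]: 107.72 kHz, 108.92 kHz, 161.88 kHz, 163.08 kHz.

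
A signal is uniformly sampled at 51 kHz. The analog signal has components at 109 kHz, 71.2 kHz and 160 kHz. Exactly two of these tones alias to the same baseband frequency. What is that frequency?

fs/2 = 25.5 kHz.
109 kHz mod fs = 7 kHz.
7 kHz ≤ fs/2 = 25.5 kHz, appears at 7 kHz.
71.2 kHz mod fs = 20.2 kHz.
20.2 kHz ≤ fs/2 = 25.5 kHz, appears at 20.2 kHz.
160 kHz mod fs = 7 kHz.
7 kHz ≤ fs/2 = 25.5 kHz, appears at 7 kHz.
109 kHz and 160 kHz both map to 7 kHz.

7 kHz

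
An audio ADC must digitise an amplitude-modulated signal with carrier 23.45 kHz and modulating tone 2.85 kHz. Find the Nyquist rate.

52.6 kHz

AM sidebands sit at fc ± fm = 20.6 kHz and 26.3 kHz.
Highest-frequency component: 26.3 kHz.
Nyquist rate = 2 × 26.3 kHz = 52.6 kHz.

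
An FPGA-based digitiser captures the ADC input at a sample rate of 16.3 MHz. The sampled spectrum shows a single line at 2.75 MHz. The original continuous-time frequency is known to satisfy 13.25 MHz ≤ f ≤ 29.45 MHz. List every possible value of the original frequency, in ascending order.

13.55 MHz, 19.05 MHz

Frequencies that alias to 2.75 MHz are k·fs ± 2.75 MHz for integer k ≥ 0.
k=0: 2.75 MHz.
k=1: 13.55 MHz, 19.05 MHz.
k=2: 29.85 MHz, 35.35 MHz.
Within [13.25 MHz, 29.45 MHz]: 13.55 MHz, 19.05 MHz.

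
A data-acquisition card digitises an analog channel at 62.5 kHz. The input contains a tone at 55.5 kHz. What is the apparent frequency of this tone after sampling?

7 kHz

55.5 kHz > fs/2 = 31.25 kHz, folds to fs − 55.5 kHz = 7 kHz.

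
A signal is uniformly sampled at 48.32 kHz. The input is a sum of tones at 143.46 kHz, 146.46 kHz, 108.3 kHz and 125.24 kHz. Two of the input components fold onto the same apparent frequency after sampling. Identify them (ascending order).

143.46 kHz, 146.46 kHz

fs/2 = 24.16 kHz.
143.46 kHz mod fs = 46.82 kHz.
46.82 kHz > fs/2 = 24.16 kHz, folds to fs − 46.82 kHz = 1.5 kHz.
146.46 kHz mod fs = 1.5 kHz.
1.5 kHz ≤ fs/2 = 24.16 kHz, appears at 1.5 kHz.
108.3 kHz mod fs = 11.66 kHz.
11.66 kHz ≤ fs/2 = 24.16 kHz, appears at 11.66 kHz.
125.24 kHz mod fs = 28.6 kHz.
28.6 kHz > fs/2 = 24.16 kHz, folds to fs − 28.6 kHz = 19.72 kHz.
143.46 kHz and 146.46 kHz both map to 1.5 kHz.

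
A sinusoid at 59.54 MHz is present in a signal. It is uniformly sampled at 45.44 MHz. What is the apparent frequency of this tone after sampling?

14.1 MHz

59.54 MHz mod fs = 14.1 MHz.
14.1 MHz ≤ fs/2 = 22.72 MHz, appears at 14.1 MHz.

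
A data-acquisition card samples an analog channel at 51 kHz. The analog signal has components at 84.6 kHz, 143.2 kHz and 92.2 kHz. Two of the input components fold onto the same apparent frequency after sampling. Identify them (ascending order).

fs/2 = 25.5 kHz.
84.6 kHz mod fs = 33.6 kHz.
33.6 kHz > fs/2 = 25.5 kHz, folds to fs − 33.6 kHz = 17.4 kHz.
143.2 kHz mod fs = 41.2 kHz.
41.2 kHz > fs/2 = 25.5 kHz, folds to fs − 41.2 kHz = 9.8 kHz.
92.2 kHz mod fs = 41.2 kHz.
41.2 kHz > fs/2 = 25.5 kHz, folds to fs − 41.2 kHz = 9.8 kHz.
92.2 kHz and 143.2 kHz both map to 9.8 kHz.

92.2 kHz, 143.2 kHz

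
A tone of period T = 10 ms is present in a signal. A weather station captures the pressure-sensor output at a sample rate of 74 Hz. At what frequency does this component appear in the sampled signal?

26 Hz

T = 10 ms → f = 1/T = 100 Hz.
100 Hz mod fs = 26 Hz.
26 Hz ≤ fs/2 = 37 Hz, appears at 26 Hz.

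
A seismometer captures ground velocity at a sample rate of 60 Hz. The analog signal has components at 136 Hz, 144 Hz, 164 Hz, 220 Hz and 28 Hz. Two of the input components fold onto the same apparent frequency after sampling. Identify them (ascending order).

136 Hz, 164 Hz

fs/2 = 30 Hz.
136 Hz mod fs = 16 Hz.
16 Hz ≤ fs/2 = 30 Hz, appears at 16 Hz.
144 Hz mod fs = 24 Hz.
24 Hz ≤ fs/2 = 30 Hz, appears at 24 Hz.
164 Hz mod fs = 44 Hz.
44 Hz > fs/2 = 30 Hz, folds to fs − 44 Hz = 16 Hz.
220 Hz mod fs = 40 Hz.
40 Hz > fs/2 = 30 Hz, folds to fs − 40 Hz = 20 Hz.
28 Hz ≤ fs/2 = 30 Hz, passes unchanged.
136 Hz and 164 Hz both map to 16 Hz.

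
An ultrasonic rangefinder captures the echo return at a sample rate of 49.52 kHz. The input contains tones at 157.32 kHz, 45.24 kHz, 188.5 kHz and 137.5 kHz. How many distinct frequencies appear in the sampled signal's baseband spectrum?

4

fs/2 = 24.76 kHz.
157.32 kHz mod fs = 8.76 kHz.
8.76 kHz ≤ fs/2 = 24.76 kHz, appears at 8.76 kHz.
45.24 kHz > fs/2 = 24.76 kHz, folds to fs − 45.24 kHz = 4.28 kHz.
188.5 kHz mod fs = 39.94 kHz.
39.94 kHz > fs/2 = 24.76 kHz, folds to fs − 39.94 kHz = 9.58 kHz.
137.5 kHz mod fs = 38.46 kHz.
38.46 kHz > fs/2 = 24.76 kHz, folds to fs − 38.46 kHz = 11.06 kHz.
Distinct values: {4.28 kHz, 8.76 kHz, 9.58 kHz, 11.06 kHz} → 4.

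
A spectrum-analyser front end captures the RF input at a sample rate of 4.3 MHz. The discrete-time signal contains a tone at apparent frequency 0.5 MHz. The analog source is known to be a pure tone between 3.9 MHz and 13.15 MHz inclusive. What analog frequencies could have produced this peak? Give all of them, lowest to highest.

4.8 MHz, 8.1 MHz, 9.1 MHz, 12.4 MHz

Frequencies that alias to 0.5 MHz are k·fs ± 0.5 MHz for integer k ≥ 0.
k=0: 0.5 MHz.
k=1: 3.8 MHz, 4.8 MHz.
k=2: 8.1 MHz, 9.1 MHz.
k=3: 12.4 MHz, 13.4 MHz.
k=4: 16.7 MHz, 17.7 MHz.
Within [3.9 MHz, 13.15 MHz]: 4.8 MHz, 8.1 MHz, 9.1 MHz, 12.4 MHz.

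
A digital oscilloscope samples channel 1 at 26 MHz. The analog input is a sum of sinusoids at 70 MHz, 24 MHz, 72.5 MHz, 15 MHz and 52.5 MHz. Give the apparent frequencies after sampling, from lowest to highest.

fs/2 = 13 MHz.
70 MHz mod fs = 18 MHz.
18 MHz > fs/2 = 13 MHz, folds to fs − 18 MHz = 8 MHz.
24 MHz > fs/2 = 13 MHz, folds to fs − 24 MHz = 2 MHz.
72.5 MHz mod fs = 20.5 MHz.
20.5 MHz > fs/2 = 13 MHz, folds to fs − 20.5 MHz = 5.5 MHz.
15 MHz > fs/2 = 13 MHz, folds to fs − 15 MHz = 11 MHz.
52.5 MHz mod fs = 0.5 MHz.
0.5 MHz ≤ fs/2 = 13 MHz, appears at 0.5 MHz.
Distinct values: {0.5 MHz, 2 MHz, 5.5 MHz, 8 MHz, 11 MHz}.

0.5 MHz, 2 MHz, 5.5 MHz, 8 MHz, 11 MHz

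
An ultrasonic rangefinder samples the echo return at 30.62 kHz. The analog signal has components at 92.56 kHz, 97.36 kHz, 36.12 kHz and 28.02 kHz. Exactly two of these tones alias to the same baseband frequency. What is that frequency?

5.5 kHz

fs/2 = 15.31 kHz.
92.56 kHz mod fs = 0.7 kHz.
0.7 kHz ≤ fs/2 = 15.31 kHz, appears at 0.7 kHz.
97.36 kHz mod fs = 5.5 kHz.
5.5 kHz ≤ fs/2 = 15.31 kHz, appears at 5.5 kHz.
36.12 kHz mod fs = 5.5 kHz.
5.5 kHz ≤ fs/2 = 15.31 kHz, appears at 5.5 kHz.
28.02 kHz > fs/2 = 15.31 kHz, folds to fs − 28.02 kHz = 2.6 kHz.
36.12 kHz and 97.36 kHz both map to 5.5 kHz.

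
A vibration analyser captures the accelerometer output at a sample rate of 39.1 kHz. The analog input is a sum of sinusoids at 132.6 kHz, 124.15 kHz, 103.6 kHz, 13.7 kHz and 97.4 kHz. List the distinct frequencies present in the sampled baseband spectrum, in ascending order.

fs/2 = 19.55 kHz.
132.6 kHz mod fs = 15.3 kHz.
15.3 kHz ≤ fs/2 = 19.55 kHz, appears at 15.3 kHz.
124.15 kHz mod fs = 6.85 kHz.
6.85 kHz ≤ fs/2 = 19.55 kHz, appears at 6.85 kHz.
103.6 kHz mod fs = 25.4 kHz.
25.4 kHz > fs/2 = 19.55 kHz, folds to fs − 25.4 kHz = 13.7 kHz.
13.7 kHz ≤ fs/2 = 19.55 kHz, passes unchanged.
97.4 kHz mod fs = 19.2 kHz.
19.2 kHz ≤ fs/2 = 19.55 kHz, appears at 19.2 kHz.
Distinct values: {6.85 kHz, 13.7 kHz, 15.3 kHz, 19.2 kHz}.

6.85 kHz, 13.7 kHz, 15.3 kHz, 19.2 kHz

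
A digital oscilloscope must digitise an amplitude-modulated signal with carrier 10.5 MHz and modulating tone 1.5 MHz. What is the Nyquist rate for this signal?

24 MHz

AM sidebands sit at fc ± fm = 9 MHz and 12 MHz.
Highest-frequency component: 12 MHz.
Nyquist rate = 2 × 12 MHz = 24 MHz.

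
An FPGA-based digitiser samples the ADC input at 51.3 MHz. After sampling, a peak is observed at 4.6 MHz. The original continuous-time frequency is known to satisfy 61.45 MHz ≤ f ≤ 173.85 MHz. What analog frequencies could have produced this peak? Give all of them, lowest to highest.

98 MHz, 107.2 MHz, 149.3 MHz, 158.5 MHz

Frequencies that alias to 4.6 MHz are k·fs ± 4.6 MHz for integer k ≥ 0.
k=0: 4.6 MHz.
k=1: 46.7 MHz, 55.9 MHz.
k=2: 98 MHz, 107.2 MHz.
k=3: 149.3 MHz, 158.5 MHz.
k=4: 200.6 MHz, 209.8 MHz.
Within [61.45 MHz, 173.85 MHz]: 98 MHz, 107.2 MHz, 149.3 MHz, 158.5 MHz.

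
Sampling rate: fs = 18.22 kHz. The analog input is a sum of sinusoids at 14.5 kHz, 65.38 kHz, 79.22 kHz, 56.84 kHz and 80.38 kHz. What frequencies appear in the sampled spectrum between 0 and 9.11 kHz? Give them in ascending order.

2.18 kHz, 3.72 kHz, 6.34 kHz, 7.5 kHz

fs/2 = 9.11 kHz.
14.5 kHz > fs/2 = 9.11 kHz, folds to fs − 14.5 kHz = 3.72 kHz.
65.38 kHz mod fs = 10.72 kHz.
10.72 kHz > fs/2 = 9.11 kHz, folds to fs − 10.72 kHz = 7.5 kHz.
79.22 kHz mod fs = 6.34 kHz.
6.34 kHz ≤ fs/2 = 9.11 kHz, appears at 6.34 kHz.
56.84 kHz mod fs = 2.18 kHz.
2.18 kHz ≤ fs/2 = 9.11 kHz, appears at 2.18 kHz.
80.38 kHz mod fs = 7.5 kHz.
7.5 kHz ≤ fs/2 = 9.11 kHz, appears at 7.5 kHz.
Distinct values: {2.18 kHz, 3.72 kHz, 6.34 kHz, 7.5 kHz}.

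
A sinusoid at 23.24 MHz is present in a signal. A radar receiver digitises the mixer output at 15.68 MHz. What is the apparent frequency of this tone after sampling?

23.24 MHz mod fs = 7.56 MHz.
7.56 MHz ≤ fs/2 = 7.84 MHz, appears at 7.56 MHz.

7.56 MHz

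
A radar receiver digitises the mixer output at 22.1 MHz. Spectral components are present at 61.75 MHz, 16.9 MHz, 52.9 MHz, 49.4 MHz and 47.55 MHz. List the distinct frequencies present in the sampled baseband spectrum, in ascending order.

3.35 MHz, 4.55 MHz, 5.2 MHz, 8.7 MHz

fs/2 = 11.05 MHz.
61.75 MHz mod fs = 17.55 MHz.
17.55 MHz > fs/2 = 11.05 MHz, folds to fs − 17.55 MHz = 4.55 MHz.
16.9 MHz > fs/2 = 11.05 MHz, folds to fs − 16.9 MHz = 5.2 MHz.
52.9 MHz mod fs = 8.7 MHz.
8.7 MHz ≤ fs/2 = 11.05 MHz, appears at 8.7 MHz.
49.4 MHz mod fs = 5.2 MHz.
5.2 MHz ≤ fs/2 = 11.05 MHz, appears at 5.2 MHz.
47.55 MHz mod fs = 3.35 MHz.
3.35 MHz ≤ fs/2 = 11.05 MHz, appears at 3.35 MHz.
Distinct values: {3.35 MHz, 4.55 MHz, 5.2 MHz, 8.7 MHz}.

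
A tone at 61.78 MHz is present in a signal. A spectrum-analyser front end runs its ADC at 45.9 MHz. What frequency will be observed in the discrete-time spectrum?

61.78 MHz mod fs = 15.88 MHz.
15.88 MHz ≤ fs/2 = 22.95 MHz, appears at 15.88 MHz.

15.88 MHz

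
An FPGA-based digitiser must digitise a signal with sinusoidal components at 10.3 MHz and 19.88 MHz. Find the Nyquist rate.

Highest-frequency component: 19.88 MHz.
Nyquist rate = 2 × 19.88 MHz = 39.76 MHz.

39.76 MHz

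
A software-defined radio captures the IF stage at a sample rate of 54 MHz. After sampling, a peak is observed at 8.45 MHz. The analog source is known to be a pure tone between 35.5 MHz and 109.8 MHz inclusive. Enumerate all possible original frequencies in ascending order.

Frequencies that alias to 8.45 MHz are k·fs ± 8.45 MHz for integer k ≥ 0.
k=0: 8.45 MHz.
k=1: 45.55 MHz, 62.45 MHz.
k=2: 99.55 MHz, 116.45 MHz.
k=3: 153.55 MHz, 170.45 MHz.
Within [35.5 MHz, 109.8 MHz]: 45.55 MHz, 62.45 MHz, 99.55 MHz.

45.55 MHz, 62.45 MHz, 99.55 MHz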